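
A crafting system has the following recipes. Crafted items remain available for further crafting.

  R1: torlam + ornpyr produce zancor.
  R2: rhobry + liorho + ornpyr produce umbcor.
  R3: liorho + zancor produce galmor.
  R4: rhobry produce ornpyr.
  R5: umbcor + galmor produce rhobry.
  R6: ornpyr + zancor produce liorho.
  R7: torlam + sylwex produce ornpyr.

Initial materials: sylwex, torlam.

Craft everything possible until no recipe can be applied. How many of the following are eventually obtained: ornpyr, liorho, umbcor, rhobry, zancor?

Using R7, torlam and sylwex make ornpyr.
torlam + ornpyr → zancor (R1).
ornpyr + zancor → liorho (R6).
ornpyr: reached.
liorho: reached.
umbcor would need rhobry, liorho, and ornpyr (R2), but rhobry is never obtained.
rhobry would need umbcor and galmor (R5), but umbcor is never obtained.
zancor: reached.
Reached: ornpyr, liorho, and zancor — 3 of the 5.

3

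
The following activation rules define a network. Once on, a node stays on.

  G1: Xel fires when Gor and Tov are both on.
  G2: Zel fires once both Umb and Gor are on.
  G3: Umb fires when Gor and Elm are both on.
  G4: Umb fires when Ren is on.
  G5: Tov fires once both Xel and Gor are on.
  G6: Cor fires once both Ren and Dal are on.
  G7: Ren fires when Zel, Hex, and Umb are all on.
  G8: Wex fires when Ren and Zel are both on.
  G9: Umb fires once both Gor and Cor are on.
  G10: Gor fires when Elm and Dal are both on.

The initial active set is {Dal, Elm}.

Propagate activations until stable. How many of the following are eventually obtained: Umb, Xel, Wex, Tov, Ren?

Elm and Dal are on, so Gor fires (G10).
Gor and Elm are on, so Umb fires (G3).
Umb: reached.
Xel would need Gor and Tov (G1), but Tov never turns on.
Wex would need Ren and Zel (G8), but Ren never turns on.
Tov would need Xel and Gor (G5), but Xel never turns on.
Ren would need Zel, Hex, and Umb (G7), but Hex never turns on.
Reached: Umb — 1 of the 5.

1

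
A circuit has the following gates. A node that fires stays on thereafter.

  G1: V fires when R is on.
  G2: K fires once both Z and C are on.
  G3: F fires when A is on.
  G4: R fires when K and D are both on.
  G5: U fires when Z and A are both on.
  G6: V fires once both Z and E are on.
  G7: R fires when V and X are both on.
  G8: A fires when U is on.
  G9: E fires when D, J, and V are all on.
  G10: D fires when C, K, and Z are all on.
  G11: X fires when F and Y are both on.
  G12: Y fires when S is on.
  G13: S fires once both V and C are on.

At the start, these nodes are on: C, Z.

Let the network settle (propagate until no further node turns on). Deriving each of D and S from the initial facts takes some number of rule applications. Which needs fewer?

D: Z and C are on, so K fires (G2). C, K, and Z are on, so D fires (G10). [2 rule applications]
S: Z and C are on, so K fires (G2). G10: C, K, and Z on → D on. G4: K and D on → R on. G1: R on → V on. G13: V and C on → S on. [5 rule applications]
D needs fewer.

D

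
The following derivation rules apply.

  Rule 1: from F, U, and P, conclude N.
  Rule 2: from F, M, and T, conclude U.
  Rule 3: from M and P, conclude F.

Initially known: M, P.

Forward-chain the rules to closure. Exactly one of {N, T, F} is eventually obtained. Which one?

F

M and P hold, so F follows (Rule 3).
N would need F, U, and P (Rule 1), but U is never established. No rule produces T, and it is not given.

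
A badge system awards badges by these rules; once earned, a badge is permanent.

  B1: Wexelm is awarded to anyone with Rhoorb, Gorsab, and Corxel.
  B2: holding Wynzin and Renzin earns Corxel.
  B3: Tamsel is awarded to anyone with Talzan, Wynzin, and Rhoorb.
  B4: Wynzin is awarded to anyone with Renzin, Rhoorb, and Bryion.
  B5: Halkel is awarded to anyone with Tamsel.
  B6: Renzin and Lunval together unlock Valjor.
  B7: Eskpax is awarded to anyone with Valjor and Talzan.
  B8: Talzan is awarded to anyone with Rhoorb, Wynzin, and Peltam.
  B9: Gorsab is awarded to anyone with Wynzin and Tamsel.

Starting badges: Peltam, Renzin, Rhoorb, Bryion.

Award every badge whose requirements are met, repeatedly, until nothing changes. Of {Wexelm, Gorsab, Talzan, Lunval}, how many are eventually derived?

3

With Renzin, Rhoorb, and Bryion, Wynzin is earned (B4).
With Rhoorb, Wynzin, and Peltam, Talzan is earned (B8).
With Wynzin and Renzin, Corxel is earned (B2).
With Talzan, Wynzin, and Rhoorb, Tamsel is earned (B3).
With Wynzin and Tamsel, Gorsab is earned (B9).
With Rhoorb, Gorsab, and Corxel, Wexelm is earned (B1).
Wexelm: reached.
Gorsab: reached.
Talzan: reached.
No rule produces Lunval, and it is not given.
Reached: Wexelm, Gorsab, and Talzan — 3 of the 4.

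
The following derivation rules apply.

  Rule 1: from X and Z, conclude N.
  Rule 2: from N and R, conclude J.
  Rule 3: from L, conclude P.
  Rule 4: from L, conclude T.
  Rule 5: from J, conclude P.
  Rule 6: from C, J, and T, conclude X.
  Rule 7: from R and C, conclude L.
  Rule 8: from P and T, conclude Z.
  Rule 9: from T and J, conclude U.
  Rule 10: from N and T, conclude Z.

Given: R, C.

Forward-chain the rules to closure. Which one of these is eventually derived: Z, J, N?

R and C hold, so L follows (Rule 7).
From L, Rule 3 gives P.
From L, Rule 4 gives T.
P and T hold, so Z follows (Rule 8).
N would need X and Z (Rule 1), but X is never established. J would need N and R (Rule 2), but N is never established.

Z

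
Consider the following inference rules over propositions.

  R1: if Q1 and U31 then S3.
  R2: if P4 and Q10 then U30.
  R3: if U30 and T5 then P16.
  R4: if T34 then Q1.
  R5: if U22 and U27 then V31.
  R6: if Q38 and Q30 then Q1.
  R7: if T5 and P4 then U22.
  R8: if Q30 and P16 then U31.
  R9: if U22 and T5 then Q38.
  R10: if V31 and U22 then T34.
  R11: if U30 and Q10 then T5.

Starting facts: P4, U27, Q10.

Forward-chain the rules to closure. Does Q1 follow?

From P4 and Q10, R2 gives U30.
From U30 and Q10, R11 gives T5.
T5 and P4 hold, so U22 follows (R7).
U22 and U27 hold, so V31 follows (R5).
From V31 and U22, R10 gives T34.
From T34, R4 gives Q1.

Yes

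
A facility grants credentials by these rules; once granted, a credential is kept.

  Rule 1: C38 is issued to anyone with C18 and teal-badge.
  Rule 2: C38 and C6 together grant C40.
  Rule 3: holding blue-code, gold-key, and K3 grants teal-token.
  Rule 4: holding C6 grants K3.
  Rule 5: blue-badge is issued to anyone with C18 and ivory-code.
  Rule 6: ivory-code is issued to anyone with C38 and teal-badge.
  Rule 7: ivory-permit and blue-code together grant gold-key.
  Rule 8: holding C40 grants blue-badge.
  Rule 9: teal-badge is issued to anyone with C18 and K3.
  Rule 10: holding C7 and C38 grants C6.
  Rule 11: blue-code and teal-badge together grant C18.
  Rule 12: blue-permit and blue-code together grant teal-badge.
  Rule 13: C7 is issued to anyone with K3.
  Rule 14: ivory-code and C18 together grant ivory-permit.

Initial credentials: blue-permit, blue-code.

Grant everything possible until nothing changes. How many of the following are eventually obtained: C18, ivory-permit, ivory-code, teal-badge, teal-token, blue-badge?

5

Holding blue-permit and blue-code grants teal-badge (Rule 12).
Holding blue-code and teal-badge grants C18 (Rule 11).
Holding C18 and teal-badge grants C38 (Rule 1).
Holding C38 and teal-badge grants ivory-code (Rule 6).
Holding ivory-code and C18 grants ivory-permit (Rule 14).
Holding C18 and ivory-code grants blue-badge (Rule 5).
C18: reached.
ivory-permit: reached.
ivory-code: reached.
teal-badge: reached.
teal-token would need blue-code, gold-key, and K3 (Rule 3), but K3 is never granted.
blue-badge: reached.
Reached: C18, ivory-permit, ivory-code, teal-badge, and blue-badge — 5 of the 6.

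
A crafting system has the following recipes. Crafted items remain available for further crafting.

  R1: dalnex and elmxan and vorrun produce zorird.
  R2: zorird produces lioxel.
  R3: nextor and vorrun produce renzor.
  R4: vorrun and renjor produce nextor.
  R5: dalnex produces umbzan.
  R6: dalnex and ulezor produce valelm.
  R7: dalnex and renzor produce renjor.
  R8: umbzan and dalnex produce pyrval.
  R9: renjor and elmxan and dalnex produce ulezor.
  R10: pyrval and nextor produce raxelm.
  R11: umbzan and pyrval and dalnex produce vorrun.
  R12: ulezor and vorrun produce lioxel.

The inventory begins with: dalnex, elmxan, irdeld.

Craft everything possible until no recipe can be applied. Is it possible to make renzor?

renzor would need nextor and vorrun (R3), but nextor is never obtained.

No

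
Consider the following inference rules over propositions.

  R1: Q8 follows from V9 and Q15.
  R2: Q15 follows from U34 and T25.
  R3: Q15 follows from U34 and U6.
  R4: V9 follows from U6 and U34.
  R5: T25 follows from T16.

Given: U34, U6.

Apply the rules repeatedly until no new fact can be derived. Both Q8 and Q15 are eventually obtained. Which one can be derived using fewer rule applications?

Q15

Q15: From U34 and U6, R3 gives Q15. [1 rule application]
Q8: From U34 and U6, R3 gives Q15. From U6 and U34, R4 gives V9. From V9 and Q15, R1 gives Q8. [3 rule applications]
Q15 needs fewer.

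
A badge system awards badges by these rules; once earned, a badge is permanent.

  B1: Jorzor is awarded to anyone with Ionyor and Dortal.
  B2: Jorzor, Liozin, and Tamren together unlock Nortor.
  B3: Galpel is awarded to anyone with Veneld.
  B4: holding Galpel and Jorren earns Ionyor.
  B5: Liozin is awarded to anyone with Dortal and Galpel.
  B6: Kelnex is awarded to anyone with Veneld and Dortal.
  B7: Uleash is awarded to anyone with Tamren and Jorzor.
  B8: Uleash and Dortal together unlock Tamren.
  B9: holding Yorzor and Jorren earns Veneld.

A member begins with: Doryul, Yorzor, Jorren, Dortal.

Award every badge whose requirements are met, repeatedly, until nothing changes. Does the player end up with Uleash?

Uleash would need Tamren and Jorzor (B7), but Tamren is never earned.

No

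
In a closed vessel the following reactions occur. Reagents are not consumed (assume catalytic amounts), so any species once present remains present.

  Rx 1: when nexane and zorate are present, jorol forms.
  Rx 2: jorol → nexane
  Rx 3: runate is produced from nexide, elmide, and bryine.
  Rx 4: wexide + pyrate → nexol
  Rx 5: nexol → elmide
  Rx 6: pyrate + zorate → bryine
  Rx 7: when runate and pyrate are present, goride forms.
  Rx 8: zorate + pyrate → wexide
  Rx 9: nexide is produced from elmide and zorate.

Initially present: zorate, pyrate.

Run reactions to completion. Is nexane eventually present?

No

nexane would need jorol (Rx 2), but jorol never forms.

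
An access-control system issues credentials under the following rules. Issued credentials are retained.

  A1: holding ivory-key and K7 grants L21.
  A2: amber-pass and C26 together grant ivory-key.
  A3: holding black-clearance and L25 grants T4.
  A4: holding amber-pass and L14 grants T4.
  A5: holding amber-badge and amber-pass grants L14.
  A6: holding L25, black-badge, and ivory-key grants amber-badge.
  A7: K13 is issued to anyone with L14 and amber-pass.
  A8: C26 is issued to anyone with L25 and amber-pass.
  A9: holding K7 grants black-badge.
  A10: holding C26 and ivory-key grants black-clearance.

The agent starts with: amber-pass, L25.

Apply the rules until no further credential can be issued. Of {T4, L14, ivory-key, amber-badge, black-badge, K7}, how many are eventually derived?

Holding L25 and amber-pass grants C26 (A8).
Holding amber-pass and C26 grants ivory-key (A2).
Holding C26 and ivory-key grants black-clearance (A10).
Holding black-clearance and L25 grants T4 (A3).
T4: reached.
L14 would need amber-badge and amber-pass (A5), but amber-badge is never granted.
ivory-key: reached.
amber-badge would need L25, black-badge, and ivory-key (A6), but black-badge is never granted.
black-badge would need K7 (A9), but K7 is never granted.
No rule produces K7, and it is not given.
Reached: T4 and ivory-key — 2 of the 6.

2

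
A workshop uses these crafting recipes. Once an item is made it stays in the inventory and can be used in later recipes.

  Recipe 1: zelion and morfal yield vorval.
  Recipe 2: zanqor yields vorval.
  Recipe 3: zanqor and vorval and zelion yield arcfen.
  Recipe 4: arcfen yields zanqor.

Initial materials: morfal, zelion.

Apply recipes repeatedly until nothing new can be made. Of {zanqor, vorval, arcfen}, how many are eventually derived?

1

zelion and morfal → vorval (Recipe 1).
zanqor would need arcfen (Recipe 4), but arcfen is never obtained.
vorval: reached.
arcfen would need zanqor, vorval, and zelion (Recipe 3), but zanqor is never obtained.
Reached: vorval — 1 of the 3.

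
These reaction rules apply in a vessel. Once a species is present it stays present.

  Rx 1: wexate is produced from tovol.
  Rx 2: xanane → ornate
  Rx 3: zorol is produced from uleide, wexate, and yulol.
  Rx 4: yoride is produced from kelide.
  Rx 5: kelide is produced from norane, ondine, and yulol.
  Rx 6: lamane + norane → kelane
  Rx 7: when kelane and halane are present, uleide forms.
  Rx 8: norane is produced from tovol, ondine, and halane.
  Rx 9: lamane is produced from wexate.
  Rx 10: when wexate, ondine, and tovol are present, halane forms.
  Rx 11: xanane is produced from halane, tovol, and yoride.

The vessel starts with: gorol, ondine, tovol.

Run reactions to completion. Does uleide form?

Yes

tovol present → wexate forms (Rx 1).
wexate, ondine, and tovol present → halane forms (Rx 10).
wexate present → lamane forms (Rx 9).
tovol, ondine, and halane present → norane forms (Rx 8).
lamane and norane present → kelane forms (Rx 6).
kelane and halane present → uleide forms (Rx 7).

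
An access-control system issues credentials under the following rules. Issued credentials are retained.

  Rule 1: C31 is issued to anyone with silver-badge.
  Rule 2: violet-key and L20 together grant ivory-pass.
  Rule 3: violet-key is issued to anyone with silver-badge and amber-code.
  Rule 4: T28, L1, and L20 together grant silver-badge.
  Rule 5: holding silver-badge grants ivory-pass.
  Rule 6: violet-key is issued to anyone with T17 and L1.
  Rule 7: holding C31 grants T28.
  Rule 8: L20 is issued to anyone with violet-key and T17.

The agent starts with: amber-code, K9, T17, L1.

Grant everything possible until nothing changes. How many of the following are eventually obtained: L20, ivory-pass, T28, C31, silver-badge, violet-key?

Holding T17 and L1 grants violet-key (Rule 6).
Holding violet-key and T17 grants L20 (Rule 8).
Holding violet-key and L20 grants ivory-pass (Rule 2).
L20: reached.
ivory-pass: reached.
T28 would need C31 (Rule 7), but C31 is never granted.
C31 would need silver-badge (Rule 1), but silver-badge is never granted.
silver-badge would need T28, L1, and L20 (Rule 4), but T28 is never granted.
violet-key: reached.
Reached: L20, ivory-pass, and violet-key — 3 of the 6.

3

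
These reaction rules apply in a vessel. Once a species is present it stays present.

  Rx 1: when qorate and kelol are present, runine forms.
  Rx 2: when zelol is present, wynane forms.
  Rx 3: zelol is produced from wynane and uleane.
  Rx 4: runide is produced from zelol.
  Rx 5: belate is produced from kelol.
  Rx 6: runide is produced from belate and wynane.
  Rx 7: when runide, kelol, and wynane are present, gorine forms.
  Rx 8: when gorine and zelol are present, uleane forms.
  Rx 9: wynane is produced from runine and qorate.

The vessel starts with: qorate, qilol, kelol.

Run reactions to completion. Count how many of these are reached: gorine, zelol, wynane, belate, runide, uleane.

4

kelol present → belate forms (Rx 5).
qorate and kelol present → runine forms (Rx 1).
runine and qorate present → wynane forms (Rx 9).
belate and wynane present → runide forms (Rx 6).
runide, kelol, and wynane present → gorine forms (Rx 7).
gorine: reached.
zelol would need wynane and uleane (Rx 3), but uleane never forms.
wynane: reached.
belate: reached.
runide: reached.
uleane would need gorine and zelol (Rx 8), but zelol never forms.
Reached: gorine, wynane, belate, and runide — 4 of the 6.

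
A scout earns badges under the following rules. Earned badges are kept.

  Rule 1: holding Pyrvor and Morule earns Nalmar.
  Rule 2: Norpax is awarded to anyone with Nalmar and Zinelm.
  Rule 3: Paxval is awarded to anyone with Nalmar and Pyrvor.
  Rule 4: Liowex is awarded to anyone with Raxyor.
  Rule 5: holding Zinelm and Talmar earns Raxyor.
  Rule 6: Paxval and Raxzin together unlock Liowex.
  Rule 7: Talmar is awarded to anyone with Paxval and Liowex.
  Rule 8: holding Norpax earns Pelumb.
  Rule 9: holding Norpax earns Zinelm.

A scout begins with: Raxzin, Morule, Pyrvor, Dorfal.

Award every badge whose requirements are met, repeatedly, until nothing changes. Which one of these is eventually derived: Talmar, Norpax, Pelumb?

Talmar

With Pyrvor and Morule, Nalmar is earned (Rule 1).
With Nalmar and Pyrvor, Paxval is earned (Rule 3).
With Paxval and Raxzin, Liowex is earned (Rule 6).
With Paxval and Liowex, Talmar is earned (Rule 7).
Pelumb would need Norpax (Rule 8), but Norpax is never earned. Norpax would need Nalmar and Zinelm (Rule 2), but Zinelm is never earned.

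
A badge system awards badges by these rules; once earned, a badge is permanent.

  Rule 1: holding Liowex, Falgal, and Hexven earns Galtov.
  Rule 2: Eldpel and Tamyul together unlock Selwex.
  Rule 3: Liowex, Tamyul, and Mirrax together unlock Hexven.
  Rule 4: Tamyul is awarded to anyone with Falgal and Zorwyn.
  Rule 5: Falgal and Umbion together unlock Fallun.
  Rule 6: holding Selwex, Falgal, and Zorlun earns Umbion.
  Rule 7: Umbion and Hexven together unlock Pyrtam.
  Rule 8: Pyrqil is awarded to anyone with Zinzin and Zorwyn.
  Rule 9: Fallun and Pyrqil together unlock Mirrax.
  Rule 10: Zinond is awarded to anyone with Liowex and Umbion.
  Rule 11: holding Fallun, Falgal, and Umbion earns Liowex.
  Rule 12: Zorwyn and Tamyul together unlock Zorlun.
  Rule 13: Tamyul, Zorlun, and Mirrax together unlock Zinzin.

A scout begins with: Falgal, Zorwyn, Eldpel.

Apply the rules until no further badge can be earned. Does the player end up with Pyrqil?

No

Pyrqil would need Zinzin and Zorwyn (Rule 8), but Zinzin is never earned.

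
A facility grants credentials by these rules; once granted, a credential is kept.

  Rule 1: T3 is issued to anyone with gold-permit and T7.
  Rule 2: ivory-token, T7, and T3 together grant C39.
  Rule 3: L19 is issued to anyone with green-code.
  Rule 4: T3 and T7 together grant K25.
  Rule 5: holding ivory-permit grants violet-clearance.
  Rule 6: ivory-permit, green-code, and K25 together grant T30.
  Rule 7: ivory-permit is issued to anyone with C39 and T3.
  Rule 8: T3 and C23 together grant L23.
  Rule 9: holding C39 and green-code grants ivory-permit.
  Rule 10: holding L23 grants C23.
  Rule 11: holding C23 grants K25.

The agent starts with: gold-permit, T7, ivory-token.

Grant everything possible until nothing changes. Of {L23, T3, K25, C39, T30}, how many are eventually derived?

Holding gold-permit and T7 grants T3 (Rule 1).
Holding ivory-token, T7, and T3 grants C39 (Rule 2).
Holding T3 and T7 grants K25 (Rule 4).
L23 would need T3 and C23 (Rule 8), but C23 is never granted.
T3: reached.
K25: reached.
C39: reached.
T30 would need ivory-permit, green-code, and K25 (Rule 6), but green-code is never granted.
Reached: T3, K25, and C39 — 3 of the 5.

3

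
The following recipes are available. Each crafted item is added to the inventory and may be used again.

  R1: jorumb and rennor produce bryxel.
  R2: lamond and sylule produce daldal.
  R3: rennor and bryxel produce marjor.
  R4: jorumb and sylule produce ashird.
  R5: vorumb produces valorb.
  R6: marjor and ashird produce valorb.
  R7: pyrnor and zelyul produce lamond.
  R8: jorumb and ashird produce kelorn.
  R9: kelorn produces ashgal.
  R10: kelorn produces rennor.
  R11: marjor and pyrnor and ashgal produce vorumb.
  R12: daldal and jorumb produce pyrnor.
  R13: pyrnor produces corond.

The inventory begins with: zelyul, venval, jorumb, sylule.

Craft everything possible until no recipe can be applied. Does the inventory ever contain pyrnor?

pyrnor would need daldal and jorumb (R12), but daldal is never obtained.

No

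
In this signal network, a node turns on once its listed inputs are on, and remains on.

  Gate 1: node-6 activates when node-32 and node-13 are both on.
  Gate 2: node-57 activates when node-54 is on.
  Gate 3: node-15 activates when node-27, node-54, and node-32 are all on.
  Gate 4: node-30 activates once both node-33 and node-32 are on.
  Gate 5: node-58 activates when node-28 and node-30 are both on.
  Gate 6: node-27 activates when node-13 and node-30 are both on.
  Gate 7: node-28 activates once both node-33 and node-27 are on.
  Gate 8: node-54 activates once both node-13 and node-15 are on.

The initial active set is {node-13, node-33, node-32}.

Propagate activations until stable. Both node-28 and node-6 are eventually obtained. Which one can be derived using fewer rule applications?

node-6: node-32 and node-13 are on, so node-6 activates (Gate 1). [1 rule application]
node-28: Gate 4: node-33 and node-32 on → node-30 on. Gate 6: node-13 and node-30 on → node-27 on. node-33 and node-27 are on, so node-28 activates (Gate 7). [3 rule applications]
node-6 needs fewer.

node-6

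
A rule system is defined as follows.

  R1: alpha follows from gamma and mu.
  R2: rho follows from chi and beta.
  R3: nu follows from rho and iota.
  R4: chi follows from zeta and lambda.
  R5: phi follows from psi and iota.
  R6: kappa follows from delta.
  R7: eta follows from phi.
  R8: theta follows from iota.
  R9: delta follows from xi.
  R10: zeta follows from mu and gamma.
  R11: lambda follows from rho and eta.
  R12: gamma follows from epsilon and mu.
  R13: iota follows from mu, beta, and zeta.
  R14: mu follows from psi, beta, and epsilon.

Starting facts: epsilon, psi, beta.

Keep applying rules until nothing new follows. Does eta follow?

From psi, beta, and epsilon, R14 gives mu.
From epsilon and mu, R12 gives gamma.
mu and gamma hold, so zeta follows (R10).
mu, beta, and zeta hold, so iota follows (R13).
psi and iota hold, so phi follows (R5).
From phi, R7 gives eta.

Yes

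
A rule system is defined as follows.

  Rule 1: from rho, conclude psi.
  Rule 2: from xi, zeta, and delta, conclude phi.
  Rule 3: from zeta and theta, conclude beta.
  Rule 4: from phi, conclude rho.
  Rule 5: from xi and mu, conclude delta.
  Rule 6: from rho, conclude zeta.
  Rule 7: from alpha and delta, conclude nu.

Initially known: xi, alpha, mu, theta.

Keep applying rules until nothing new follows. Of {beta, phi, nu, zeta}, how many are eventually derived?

1

From xi and mu, Rule 5 gives delta.
alpha and delta hold, so nu follows (Rule 7).
beta would need zeta and theta (Rule 3), but zeta is never established.
phi would need xi, zeta, and delta (Rule 2), but zeta is never established.
nu: reached.
zeta would need rho (Rule 6), but rho is never established.
Reached: nu — 1 of the 4.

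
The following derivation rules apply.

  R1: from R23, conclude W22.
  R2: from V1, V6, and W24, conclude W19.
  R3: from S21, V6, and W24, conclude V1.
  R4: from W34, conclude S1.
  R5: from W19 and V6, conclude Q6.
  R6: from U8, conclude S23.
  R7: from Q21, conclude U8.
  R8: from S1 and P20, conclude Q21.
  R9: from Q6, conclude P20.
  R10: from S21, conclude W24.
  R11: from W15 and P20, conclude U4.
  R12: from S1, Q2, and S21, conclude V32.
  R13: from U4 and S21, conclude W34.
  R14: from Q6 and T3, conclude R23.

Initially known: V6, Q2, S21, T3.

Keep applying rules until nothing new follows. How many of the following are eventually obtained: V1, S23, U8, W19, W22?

S21 holds, so W24 follows (R10).
From S21, V6, and W24, R3 gives V1.
V1, V6, and W24 hold, so W19 follows (R2).
W19 and V6 hold, so Q6 follows (R5).
Q6 and T3 hold, so R23 follows (R14).
From R23, R1 gives W22.
V1: reached.
S23 would need U8 (R6), but U8 is never established.
U8 would need Q21 (R7), but Q21 is never established.
W19: reached.
W22: reached.
Reached: V1, W19, and W22 — 3 of the 5.

3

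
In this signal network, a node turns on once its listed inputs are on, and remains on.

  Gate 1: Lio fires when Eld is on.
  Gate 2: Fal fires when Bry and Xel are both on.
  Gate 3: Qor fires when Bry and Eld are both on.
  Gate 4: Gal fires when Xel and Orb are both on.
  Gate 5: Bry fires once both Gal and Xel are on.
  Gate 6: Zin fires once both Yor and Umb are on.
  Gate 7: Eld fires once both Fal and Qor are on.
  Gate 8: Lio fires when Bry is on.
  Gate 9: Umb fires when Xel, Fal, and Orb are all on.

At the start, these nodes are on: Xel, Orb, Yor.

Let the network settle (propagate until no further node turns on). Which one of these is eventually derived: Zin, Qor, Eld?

Zin

Gate 4: Xel and Orb on → Gal on.
Gate 5: Gal and Xel on → Bry on.
Bry and Xel are on, so Fal fires (Gate 2).
Xel, Fal, and Orb are on, so Umb fires (Gate 9).
Yor and Umb are on, so Zin fires (Gate 6).
Qor would need Bry and Eld (Gate 3), but Eld never turns on. Eld would need Fal and Qor (Gate 7), but Qor never turns on.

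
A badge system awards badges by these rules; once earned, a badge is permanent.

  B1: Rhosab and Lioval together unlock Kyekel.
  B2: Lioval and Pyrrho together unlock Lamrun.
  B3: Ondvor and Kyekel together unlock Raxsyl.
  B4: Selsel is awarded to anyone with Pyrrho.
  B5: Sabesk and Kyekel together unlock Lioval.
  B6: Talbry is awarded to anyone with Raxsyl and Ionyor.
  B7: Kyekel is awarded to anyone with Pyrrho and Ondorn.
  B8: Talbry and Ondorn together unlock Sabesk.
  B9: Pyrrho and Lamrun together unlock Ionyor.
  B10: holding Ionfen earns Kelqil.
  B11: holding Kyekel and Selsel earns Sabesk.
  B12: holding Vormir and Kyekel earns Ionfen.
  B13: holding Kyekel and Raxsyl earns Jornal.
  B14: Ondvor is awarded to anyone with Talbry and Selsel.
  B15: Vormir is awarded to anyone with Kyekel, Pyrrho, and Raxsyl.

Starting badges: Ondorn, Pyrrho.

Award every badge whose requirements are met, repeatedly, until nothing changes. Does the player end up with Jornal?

No

Jornal would need Kyekel and Raxsyl (B13), but Raxsyl is never earned.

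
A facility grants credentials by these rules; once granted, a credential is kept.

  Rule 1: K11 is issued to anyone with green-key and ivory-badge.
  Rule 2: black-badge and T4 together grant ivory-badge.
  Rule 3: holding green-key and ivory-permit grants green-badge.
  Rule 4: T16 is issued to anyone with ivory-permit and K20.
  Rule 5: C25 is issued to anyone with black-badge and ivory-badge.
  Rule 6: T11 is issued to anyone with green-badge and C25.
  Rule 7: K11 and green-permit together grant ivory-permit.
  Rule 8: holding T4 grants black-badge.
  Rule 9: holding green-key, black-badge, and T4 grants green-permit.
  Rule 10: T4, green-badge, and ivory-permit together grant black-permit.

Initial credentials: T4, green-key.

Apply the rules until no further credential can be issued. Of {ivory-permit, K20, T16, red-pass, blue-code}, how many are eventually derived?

1

Holding T4 grants black-badge (Rule 8).
Holding green-key, black-badge, and T4 grants green-permit (Rule 9).
Holding black-badge and T4 grants ivory-badge (Rule 2).
Holding green-key and ivory-badge grants K11 (Rule 1).
Holding K11 and green-permit grants ivory-permit (Rule 7).
ivory-permit: reached.
No rule produces K20, and it is not given.
T16 would need ivory-permit and K20 (Rule 4), but K20 is never granted.
No rule produces red-pass, and it is not given.
No rule produces blue-code, and it is not given.
Reached: ivory-permit — 1 of the 5.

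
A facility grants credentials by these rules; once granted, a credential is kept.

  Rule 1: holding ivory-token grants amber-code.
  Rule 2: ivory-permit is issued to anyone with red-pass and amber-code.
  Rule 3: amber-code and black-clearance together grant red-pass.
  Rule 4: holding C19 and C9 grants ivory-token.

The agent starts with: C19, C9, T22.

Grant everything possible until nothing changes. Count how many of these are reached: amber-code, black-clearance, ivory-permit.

1

Holding C19 and C9 grants ivory-token (Rule 4).
Holding ivory-token grants amber-code (Rule 1).
amber-code: reached.
No rule produces black-clearance, and it is not given.
ivory-permit would need red-pass and amber-code (Rule 2), but red-pass is never granted.
Reached: amber-code — 1 of the 3.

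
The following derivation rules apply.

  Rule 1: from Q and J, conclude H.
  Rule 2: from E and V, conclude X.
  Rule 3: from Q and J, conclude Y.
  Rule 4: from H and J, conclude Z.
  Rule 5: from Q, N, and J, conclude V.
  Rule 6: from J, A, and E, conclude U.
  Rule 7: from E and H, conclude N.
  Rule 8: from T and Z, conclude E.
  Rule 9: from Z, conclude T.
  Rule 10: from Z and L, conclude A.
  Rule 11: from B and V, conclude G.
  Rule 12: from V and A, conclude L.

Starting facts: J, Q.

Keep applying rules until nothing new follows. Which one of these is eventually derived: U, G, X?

X

From Q and J, Rule 1 gives H.
From H and J, Rule 4 gives Z.
Z holds, so T follows (Rule 9).
T and Z hold, so E follows (Rule 8).
From E and H, Rule 7 gives N.
Q, N, and J hold, so V follows (Rule 5).
E and V hold, so X follows (Rule 2).
G would need B and V (Rule 11), but B is never established. U would need J, A, and E (Rule 6), but A is never established.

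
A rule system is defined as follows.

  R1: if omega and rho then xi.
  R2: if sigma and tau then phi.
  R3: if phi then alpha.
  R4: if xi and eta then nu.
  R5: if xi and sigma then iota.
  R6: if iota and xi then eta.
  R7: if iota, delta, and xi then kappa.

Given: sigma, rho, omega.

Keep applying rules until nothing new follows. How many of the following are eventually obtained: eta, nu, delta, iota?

3

From omega and rho, R1 gives xi.
From xi and sigma, R5 gives iota.
From iota and xi, R6 gives eta.
xi and eta hold, so nu follows (R4).
eta: reached.
nu: reached.
No rule produces delta, and it is not given.
iota: reached.
Reached: eta, nu, and iota — 3 of the 4.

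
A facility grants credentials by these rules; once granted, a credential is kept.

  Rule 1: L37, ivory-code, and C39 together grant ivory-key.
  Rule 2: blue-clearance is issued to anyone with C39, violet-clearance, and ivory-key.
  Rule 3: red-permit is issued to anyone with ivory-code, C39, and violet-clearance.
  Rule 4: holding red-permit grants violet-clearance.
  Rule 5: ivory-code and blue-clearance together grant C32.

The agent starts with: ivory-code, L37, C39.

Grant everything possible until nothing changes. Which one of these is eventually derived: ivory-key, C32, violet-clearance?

ivory-key

Holding L37, ivory-code, and C39 grants ivory-key (Rule 1).
violet-clearance would need red-permit (Rule 4), but red-permit is never granted. C32 would need ivory-code and blue-clearance (Rule 5), but blue-clearance is never granted.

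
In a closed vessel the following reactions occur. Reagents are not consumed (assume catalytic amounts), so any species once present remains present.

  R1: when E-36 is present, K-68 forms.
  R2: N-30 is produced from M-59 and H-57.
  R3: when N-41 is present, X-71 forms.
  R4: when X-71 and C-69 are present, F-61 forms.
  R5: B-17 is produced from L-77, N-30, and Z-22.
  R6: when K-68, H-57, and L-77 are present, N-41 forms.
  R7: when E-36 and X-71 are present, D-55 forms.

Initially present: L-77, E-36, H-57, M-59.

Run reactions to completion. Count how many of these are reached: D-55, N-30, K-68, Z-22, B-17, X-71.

M-59 and H-57 present → N-30 forms (R2).
E-36 present → K-68 forms (R1).
K-68, H-57, and L-77 present → N-41 forms (R6).
N-41 present → X-71 forms (R3).
E-36 and X-71 present → D-55 forms (R7).
D-55: reached.
N-30: reached.
K-68: reached.
No rule produces Z-22, and it is not given.
B-17 would need L-77, N-30, and Z-22 (R5), but Z-22 never forms.
X-71: reached.
Reached: D-55, N-30, K-68, and X-71 — 4 of the 6.

4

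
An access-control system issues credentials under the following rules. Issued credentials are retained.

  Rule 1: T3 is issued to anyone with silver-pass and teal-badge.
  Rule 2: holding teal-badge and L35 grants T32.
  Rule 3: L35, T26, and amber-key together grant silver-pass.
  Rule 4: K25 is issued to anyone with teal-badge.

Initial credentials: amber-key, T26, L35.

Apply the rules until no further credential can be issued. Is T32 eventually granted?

No

T32 would need teal-badge and L35 (Rule 2), but teal-badge is never granted.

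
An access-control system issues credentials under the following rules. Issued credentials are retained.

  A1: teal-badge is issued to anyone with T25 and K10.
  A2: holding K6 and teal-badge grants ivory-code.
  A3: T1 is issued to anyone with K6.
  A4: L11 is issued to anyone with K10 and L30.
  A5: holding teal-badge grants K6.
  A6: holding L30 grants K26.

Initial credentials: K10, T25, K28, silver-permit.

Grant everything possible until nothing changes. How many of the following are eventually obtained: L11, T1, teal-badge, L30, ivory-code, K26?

Holding T25 and K10 grants teal-badge (A1).
Holding teal-badge grants K6 (A5).
Holding K6 and teal-badge grants ivory-code (A2).
Holding K6 grants T1 (A3).
L11 would need K10 and L30 (A4), but L30 is never granted.
T1: reached.
teal-badge: reached.
No rule produces L30, and it is not given.
ivory-code: reached.
K26 would need L30 (A6), but L30 is never granted.
Reached: T1, teal-badge, and ivory-code — 3 of the 6.

3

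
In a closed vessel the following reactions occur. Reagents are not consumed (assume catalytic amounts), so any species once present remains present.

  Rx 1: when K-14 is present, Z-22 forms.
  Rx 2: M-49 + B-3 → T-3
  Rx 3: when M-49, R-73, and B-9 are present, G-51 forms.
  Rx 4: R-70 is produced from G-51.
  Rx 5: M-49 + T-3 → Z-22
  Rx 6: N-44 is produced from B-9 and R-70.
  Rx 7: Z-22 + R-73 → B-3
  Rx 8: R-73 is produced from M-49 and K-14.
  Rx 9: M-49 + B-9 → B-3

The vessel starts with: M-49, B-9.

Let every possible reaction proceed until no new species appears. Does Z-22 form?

M-49 and B-9 present → B-3 forms (Rx 9).
M-49 and B-3 present → T-3 forms (Rx 2).
M-49 and T-3 present → Z-22 forms (Rx 5).

Yes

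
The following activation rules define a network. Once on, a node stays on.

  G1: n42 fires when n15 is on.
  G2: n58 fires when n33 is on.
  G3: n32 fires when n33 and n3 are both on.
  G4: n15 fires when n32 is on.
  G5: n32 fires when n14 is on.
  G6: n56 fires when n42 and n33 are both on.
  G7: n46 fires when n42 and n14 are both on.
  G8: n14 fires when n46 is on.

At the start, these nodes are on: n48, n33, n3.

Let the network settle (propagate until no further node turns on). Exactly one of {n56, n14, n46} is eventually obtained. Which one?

n33 and n3 are on, so n32 fires (G3).
G4: n32 on → n15 on.
n15 is on, so n42 fires (G1).
n42 and n33 are on, so n56 fires (G6).
n46 would need n42 and n14 (G7), but n14 never turns on. n14 would need n46 (G8), but n46 never turns on.

n56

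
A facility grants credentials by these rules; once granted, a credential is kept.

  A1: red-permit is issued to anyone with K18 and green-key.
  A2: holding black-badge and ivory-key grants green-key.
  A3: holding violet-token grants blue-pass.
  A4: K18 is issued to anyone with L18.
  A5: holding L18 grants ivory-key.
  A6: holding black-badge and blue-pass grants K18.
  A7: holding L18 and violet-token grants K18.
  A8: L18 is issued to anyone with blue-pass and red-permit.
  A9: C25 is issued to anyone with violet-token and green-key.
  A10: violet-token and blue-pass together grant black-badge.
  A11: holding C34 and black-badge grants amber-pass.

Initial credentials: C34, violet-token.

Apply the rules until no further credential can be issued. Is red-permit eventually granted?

red-permit would need K18 and green-key (A1), but green-key is never granted.

No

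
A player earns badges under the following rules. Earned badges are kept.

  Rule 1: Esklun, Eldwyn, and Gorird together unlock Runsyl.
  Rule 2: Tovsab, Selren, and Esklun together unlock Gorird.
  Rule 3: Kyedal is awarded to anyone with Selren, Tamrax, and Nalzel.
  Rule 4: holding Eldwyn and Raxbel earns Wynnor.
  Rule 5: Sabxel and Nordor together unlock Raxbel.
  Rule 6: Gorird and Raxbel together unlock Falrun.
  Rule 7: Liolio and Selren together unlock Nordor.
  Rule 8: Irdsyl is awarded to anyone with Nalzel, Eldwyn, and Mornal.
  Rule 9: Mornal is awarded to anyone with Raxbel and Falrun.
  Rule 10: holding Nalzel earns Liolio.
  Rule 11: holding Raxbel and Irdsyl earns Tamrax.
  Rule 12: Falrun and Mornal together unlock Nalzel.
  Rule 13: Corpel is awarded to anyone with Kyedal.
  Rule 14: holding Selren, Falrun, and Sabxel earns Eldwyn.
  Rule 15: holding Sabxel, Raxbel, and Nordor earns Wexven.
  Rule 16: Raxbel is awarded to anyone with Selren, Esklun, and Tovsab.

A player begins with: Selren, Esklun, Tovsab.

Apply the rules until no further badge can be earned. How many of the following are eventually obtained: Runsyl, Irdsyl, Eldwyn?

0

Runsyl would need Esklun, Eldwyn, and Gorird (Rule 1), but Eldwyn is never earned.
Irdsyl would need Nalzel, Eldwyn, and Mornal (Rule 8), but Eldwyn is never earned.
Eldwyn would need Selren, Falrun, and Sabxel (Rule 14), but Sabxel is never earned.
None of the 3 are reached.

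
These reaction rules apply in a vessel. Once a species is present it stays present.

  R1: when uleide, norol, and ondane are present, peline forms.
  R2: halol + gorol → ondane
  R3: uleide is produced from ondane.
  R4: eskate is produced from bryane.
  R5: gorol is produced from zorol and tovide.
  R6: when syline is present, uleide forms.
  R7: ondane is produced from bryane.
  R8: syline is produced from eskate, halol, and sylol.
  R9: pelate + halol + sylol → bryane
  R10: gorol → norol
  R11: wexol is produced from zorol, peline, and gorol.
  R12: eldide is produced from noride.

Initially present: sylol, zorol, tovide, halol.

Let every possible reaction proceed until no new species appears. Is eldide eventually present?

eldide would need noride (R12), but noride never forms.

No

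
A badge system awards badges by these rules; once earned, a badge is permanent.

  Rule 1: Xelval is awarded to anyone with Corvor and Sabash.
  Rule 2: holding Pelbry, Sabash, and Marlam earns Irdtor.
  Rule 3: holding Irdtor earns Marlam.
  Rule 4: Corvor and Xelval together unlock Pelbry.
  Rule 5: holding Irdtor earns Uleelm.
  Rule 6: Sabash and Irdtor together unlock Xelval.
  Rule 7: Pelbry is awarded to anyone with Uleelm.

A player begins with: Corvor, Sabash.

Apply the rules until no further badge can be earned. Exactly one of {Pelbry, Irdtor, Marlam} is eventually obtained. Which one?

With Corvor and Sabash, Xelval is earned (Rule 1).
With Corvor and Xelval, Pelbry is earned (Rule 4).
Irdtor would need Pelbry, Sabash, and Marlam (Rule 2), but Marlam is never earned. Marlam would need Irdtor (Rule 3), but Irdtor is never earned.

Pelbry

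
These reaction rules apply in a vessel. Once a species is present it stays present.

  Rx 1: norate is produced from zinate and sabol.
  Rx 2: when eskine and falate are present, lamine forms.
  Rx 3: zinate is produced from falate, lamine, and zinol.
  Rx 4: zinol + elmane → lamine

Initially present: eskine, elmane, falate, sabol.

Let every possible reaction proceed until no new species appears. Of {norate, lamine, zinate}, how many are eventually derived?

1

eskine and falate present → lamine forms (Rx 2).
norate would need zinate and sabol (Rx 1), but zinate never forms.
lamine: reached.
zinate would need falate, lamine, and zinol (Rx 3), but zinol never forms.
Reached: lamine — 1 of the 3.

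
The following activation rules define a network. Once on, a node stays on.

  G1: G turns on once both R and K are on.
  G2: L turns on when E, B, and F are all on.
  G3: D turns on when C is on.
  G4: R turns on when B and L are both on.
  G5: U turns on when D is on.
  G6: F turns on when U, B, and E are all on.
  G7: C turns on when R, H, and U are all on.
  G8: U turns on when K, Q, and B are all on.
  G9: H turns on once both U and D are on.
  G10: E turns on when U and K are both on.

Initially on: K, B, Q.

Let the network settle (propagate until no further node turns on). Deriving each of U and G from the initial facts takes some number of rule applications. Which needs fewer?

U

U: G8: K, Q, and B on → U on. [1 rule application]
G: G8: K, Q, and B on → U on. G10: U and K on → E on. U, B, and E are on, so F turns on (G6). G2: E, B, and F on → L on. B and L are on, so R turns on (G4). R and K are on, so G turns on (G1). [6 rule applications]
U needs fewer.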